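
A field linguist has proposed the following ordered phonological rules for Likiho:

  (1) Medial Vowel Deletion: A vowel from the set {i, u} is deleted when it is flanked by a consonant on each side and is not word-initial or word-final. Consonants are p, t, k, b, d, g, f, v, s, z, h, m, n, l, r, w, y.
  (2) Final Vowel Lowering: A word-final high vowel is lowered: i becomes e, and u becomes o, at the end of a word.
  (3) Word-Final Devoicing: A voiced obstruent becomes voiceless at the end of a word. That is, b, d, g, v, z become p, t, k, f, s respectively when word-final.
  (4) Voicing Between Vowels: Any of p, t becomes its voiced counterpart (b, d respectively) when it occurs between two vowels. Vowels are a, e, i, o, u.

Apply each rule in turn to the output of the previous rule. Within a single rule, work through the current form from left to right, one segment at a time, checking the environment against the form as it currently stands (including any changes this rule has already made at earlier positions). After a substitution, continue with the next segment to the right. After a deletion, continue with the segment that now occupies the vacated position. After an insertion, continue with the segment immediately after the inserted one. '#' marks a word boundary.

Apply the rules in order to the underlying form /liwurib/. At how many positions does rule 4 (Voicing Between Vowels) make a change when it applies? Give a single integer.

(1) Medial Vowel Deletion: [liwurib] → [lwrb]
(2) Final Vowel Lowering: no change — [lwrb]
(3) Word-Final Devoicing: [lwrb] → [lwrp]
(4) Voicing Between Vowels: no change — [lwrp]
Rule 4 changed 0 position(s).

0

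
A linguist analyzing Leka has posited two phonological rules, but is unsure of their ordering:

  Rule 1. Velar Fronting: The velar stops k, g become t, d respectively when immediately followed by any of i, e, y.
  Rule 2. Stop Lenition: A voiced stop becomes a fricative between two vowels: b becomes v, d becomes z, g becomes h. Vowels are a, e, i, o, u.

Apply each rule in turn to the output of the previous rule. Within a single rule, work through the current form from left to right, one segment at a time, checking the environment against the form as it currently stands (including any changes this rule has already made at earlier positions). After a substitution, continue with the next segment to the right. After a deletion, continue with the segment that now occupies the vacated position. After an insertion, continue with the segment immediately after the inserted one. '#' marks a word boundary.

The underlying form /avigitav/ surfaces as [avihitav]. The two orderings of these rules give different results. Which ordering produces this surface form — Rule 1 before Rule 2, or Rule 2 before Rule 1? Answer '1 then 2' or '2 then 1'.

2 then 1

Order 1 then 2:
  1 Velar Fronting: [avigitav] → [aviditav]
  2 Stop Lenition: [aviditav] → [avizitav]
  result: [avizitav]
Order 2 then 1:
  2 Stop Lenition: [avigitav] → [avihitav]
  1 Velar Fronting: no change — [avihitav]
  result: [avihitav]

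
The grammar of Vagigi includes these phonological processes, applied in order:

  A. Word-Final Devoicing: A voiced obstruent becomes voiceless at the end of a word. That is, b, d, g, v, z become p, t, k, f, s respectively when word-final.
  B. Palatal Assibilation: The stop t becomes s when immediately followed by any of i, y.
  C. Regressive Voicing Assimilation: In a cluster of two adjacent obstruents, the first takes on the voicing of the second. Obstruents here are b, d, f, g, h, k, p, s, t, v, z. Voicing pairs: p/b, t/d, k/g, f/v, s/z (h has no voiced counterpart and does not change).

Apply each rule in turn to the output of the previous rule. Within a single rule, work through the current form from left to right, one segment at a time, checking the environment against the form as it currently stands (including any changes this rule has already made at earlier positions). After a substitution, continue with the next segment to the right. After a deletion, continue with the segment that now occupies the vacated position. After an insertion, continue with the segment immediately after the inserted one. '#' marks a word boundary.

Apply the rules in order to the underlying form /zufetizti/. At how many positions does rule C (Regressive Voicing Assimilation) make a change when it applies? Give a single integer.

1

A Word-Final Devoicing: no change — [zufetizti]
B Palatal Assibilation: [zufetizti] → [zufesizsi]
C Regressive Voicing Assimilation: [zufesizsi] → [zufesissi]
Rule C changed 1 position(s).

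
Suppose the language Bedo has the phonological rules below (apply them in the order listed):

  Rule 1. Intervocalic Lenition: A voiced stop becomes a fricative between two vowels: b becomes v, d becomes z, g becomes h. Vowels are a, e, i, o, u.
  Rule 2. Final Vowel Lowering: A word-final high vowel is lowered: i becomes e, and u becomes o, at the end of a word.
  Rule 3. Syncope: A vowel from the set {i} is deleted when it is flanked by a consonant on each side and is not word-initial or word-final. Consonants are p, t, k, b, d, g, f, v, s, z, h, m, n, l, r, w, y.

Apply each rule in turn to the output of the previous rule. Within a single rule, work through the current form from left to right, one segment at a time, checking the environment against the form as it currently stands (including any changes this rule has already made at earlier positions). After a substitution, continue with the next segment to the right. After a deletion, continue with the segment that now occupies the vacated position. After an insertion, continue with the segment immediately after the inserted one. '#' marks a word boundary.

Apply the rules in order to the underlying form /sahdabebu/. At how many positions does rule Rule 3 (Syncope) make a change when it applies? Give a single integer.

0

Rule 1 Intervocalic Lenition: [sahdabebu] → [sahdavevu]
Rule 2 Final Vowel Lowering: [sahdavevu] → [sahdavevo]
Rule 3 Syncope: no change — [sahdavevo]
Rule Rule 3 changed 0 position(s).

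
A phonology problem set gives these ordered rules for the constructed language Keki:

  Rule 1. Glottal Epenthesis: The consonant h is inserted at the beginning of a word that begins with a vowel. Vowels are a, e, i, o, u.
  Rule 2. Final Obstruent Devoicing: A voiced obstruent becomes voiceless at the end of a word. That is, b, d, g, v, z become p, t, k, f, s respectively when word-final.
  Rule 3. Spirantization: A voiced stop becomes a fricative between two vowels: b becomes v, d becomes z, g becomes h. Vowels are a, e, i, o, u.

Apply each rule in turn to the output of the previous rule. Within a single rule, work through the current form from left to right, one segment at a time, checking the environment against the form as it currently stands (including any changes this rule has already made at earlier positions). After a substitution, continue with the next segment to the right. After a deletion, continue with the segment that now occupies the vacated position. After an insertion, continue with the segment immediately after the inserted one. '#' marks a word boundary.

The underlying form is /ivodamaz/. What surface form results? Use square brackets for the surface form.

Rule 1 Glottal Epenthesis: [ivodamaz] → [hivodamaz]
Rule 2 Final Obstruent Devoicing: [hivodamaz] → [hivodamas]
Rule 3 Spirantization: [hivodamas] → [hivozamas]

[hivozamas]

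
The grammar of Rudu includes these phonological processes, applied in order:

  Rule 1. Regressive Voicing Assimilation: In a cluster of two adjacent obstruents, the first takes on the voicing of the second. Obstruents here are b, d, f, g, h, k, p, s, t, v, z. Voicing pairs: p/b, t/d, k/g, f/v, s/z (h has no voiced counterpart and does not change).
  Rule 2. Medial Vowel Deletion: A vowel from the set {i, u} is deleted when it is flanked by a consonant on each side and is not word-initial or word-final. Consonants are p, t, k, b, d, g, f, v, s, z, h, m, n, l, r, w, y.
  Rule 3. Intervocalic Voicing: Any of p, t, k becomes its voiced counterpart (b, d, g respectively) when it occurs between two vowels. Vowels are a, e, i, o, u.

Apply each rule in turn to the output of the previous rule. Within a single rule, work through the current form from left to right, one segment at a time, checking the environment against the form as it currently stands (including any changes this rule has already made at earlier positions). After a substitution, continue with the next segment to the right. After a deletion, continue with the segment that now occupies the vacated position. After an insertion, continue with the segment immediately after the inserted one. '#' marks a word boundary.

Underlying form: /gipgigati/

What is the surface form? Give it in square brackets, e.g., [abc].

[gbggadi]

Rule 1 Regressive Voicing Assimilation: [gipgigati] → [gibgigati]
Rule 2 Medial Vowel Deletion: [gibgigati] → [gbggati]
Rule 3 Intervocalic Voicing: [gbggati] → [gbggadi]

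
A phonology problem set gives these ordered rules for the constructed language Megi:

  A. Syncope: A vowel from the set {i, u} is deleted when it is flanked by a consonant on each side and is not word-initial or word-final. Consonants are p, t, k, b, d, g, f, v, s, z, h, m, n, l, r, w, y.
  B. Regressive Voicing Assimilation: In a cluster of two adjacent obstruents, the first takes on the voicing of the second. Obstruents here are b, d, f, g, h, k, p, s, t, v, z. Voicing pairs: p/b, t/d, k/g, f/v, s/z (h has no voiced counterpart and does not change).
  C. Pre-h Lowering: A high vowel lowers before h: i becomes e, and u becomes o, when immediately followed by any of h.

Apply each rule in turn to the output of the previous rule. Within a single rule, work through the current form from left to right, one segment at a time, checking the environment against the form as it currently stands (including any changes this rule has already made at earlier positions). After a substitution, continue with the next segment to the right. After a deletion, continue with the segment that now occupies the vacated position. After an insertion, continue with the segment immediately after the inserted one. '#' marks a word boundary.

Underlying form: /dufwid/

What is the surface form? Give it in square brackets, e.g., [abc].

[tfwd]

A Syncope: [dufwid] → [dfwd]
B Regressive Voicing Assimilation: [dfwd] → [tfwd]
C Pre-h Lowering: no change — [tfwd]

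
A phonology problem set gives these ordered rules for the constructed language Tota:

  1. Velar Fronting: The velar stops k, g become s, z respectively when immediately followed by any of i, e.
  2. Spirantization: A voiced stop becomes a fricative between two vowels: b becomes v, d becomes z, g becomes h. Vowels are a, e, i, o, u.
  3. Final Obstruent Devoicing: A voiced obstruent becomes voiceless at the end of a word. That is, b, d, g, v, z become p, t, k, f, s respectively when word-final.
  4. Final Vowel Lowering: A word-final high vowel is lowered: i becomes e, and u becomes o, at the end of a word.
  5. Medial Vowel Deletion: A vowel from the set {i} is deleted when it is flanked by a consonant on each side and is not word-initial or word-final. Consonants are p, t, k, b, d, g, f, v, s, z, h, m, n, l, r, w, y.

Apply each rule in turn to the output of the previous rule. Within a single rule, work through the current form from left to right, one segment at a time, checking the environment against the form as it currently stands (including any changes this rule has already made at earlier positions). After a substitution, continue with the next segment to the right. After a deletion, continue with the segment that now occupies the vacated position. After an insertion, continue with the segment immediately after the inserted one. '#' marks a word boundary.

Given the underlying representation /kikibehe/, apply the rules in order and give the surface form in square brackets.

1 Velar Fronting: [kikibehe] → [sisibehe]
2 Spirantization: [sisibehe] → [sisivehe]
3 Final Obstruent Devoicing: no change — [sisivehe]
4 Final Vowel Lowering: no change — [sisivehe]
5 Medial Vowel Deletion: [sisivehe] → [ssvehe]

[ssvehe]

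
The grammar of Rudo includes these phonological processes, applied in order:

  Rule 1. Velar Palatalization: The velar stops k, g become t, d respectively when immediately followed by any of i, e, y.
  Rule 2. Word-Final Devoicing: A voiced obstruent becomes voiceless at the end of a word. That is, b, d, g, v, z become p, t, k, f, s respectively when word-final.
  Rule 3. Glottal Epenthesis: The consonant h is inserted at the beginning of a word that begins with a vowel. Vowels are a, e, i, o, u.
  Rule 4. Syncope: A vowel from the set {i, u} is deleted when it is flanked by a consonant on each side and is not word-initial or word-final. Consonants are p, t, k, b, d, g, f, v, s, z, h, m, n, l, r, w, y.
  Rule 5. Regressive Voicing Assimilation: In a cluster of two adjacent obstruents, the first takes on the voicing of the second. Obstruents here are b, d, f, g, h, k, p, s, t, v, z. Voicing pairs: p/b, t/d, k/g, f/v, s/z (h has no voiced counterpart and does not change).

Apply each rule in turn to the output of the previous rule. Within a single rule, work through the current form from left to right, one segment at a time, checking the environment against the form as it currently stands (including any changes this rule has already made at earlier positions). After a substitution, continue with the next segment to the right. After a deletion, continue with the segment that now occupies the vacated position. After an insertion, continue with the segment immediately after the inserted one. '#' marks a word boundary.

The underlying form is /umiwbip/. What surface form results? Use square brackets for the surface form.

Rule 1 Velar Palatalization: no change — [umiwbip]
Rule 2 Word-Final Devoicing: no change — [umiwbip]
Rule 3 Glottal Epenthesis: [umiwbip] → [humiwbip]
Rule 4 Syncope: [humiwbip] → [hmwbp]
Rule 5 Regressive Voicing Assimilation: [hmwbp] → [hmwpp]

[hmwpp]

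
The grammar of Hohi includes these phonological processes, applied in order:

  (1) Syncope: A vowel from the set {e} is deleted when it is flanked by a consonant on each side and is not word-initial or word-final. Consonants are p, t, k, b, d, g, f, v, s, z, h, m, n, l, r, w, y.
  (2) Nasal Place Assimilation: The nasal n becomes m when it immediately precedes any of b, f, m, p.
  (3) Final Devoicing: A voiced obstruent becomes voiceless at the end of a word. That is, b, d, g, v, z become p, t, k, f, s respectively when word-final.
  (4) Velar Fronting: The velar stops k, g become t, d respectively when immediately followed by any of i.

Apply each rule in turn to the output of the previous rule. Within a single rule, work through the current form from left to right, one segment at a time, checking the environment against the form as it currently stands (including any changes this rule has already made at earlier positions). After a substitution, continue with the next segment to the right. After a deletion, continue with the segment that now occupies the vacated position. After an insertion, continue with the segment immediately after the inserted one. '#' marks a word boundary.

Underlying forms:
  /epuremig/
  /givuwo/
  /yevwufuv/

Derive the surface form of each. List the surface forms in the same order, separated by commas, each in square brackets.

/epuremig/:
  (1) Syncope: [epuremig] → [epurmig]
  (2) Nasal Place Assimilation: no change — [epurmig]
  (3) Final Devoicing: [epurmig] → [epurmik]
  (4) Velar Fronting: no change — [epurmik]
/givuwo/:
  (1) Syncope: no change — [givuwo]
  (2) Nasal Place Assimilation: no change — [givuwo]
  (3) Final Devoicing: no change — [givuwo]
  (4) Velar Fronting: [givuwo] → [divuwo]
/yevwufuv/:
  (1) Syncope: [yevwufuv] → [yvwufuv]
  (2) Nasal Place Assimilation: no change — [yvwufuv]
  (3) Final Devoicing: [yvwufuv] → [yvwufuf]
  (4) Velar Fronting: no change — [yvwufuf]

[epurmik], [divuwo], [yvwufuf]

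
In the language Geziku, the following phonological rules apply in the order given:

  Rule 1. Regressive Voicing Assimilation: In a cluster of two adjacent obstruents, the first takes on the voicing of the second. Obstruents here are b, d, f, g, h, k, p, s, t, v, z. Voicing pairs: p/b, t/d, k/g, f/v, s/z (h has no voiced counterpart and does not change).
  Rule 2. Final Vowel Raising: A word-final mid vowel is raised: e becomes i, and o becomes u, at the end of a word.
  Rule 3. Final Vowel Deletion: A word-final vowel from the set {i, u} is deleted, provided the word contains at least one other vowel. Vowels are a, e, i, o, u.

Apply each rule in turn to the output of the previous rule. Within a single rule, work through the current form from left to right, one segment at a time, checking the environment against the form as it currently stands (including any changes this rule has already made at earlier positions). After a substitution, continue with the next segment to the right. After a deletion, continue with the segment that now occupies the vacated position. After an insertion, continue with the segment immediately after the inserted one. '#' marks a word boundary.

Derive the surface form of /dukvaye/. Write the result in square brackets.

Rule 1 Regressive Voicing Assimilation: [dukvaye] → [dugvaye]
Rule 2 Final Vowel Raising: [dugvaye] → [dugvayi]
Rule 3 Final Vowel Deletion: [dugvayi] → [dugvay]

[dugvay]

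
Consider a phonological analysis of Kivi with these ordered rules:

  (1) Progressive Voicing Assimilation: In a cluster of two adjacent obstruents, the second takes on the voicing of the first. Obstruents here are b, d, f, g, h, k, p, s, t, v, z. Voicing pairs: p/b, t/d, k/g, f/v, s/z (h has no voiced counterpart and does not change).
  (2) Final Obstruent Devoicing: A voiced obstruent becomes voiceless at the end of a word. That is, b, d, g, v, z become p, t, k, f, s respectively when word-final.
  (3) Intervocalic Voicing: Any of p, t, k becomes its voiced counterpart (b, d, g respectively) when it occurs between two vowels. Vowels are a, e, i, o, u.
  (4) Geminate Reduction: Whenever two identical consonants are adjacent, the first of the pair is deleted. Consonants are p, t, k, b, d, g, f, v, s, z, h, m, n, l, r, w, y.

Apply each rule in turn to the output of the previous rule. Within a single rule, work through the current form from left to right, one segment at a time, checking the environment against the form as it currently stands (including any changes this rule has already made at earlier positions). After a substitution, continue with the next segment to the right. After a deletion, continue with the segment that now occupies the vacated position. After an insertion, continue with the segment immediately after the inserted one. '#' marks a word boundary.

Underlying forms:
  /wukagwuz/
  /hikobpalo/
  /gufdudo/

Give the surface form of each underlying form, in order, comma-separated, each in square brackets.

[wugagwus], [higobalo], [guftudo]

/wukagwuz/:
  (1) Progressive Voicing Assimilation: no change — [wukagwuz]
  (2) Final Obstruent Devoicing: [wukagwuz] → [wukagwus]
  (3) Intervocalic Voicing: [wukagwus] → [wugagwus]
  (4) Geminate Reduction: no change — [wugagwus]
/hikobpalo/:
  (1) Progressive Voicing Assimilation: [hikobpalo] → [hikobbalo]
  (2) Final Obstruent Devoicing: no change — [hikobbalo]
  (3) Intervocalic Voicing: [hikobbalo] → [higobbalo]
  (4) Geminate Reduction: [higobbalo] → [higobalo]
/gufdudo/:
  (1) Progressive Voicing Assimilation: [gufdudo] → [guftudo]
  (2) Final Obstruent Devoicing: no change — [guftudo]
  (3) Intervocalic Voicing: no change — [guftudo]
  (4) Geminate Reduction: no change — [guftudo]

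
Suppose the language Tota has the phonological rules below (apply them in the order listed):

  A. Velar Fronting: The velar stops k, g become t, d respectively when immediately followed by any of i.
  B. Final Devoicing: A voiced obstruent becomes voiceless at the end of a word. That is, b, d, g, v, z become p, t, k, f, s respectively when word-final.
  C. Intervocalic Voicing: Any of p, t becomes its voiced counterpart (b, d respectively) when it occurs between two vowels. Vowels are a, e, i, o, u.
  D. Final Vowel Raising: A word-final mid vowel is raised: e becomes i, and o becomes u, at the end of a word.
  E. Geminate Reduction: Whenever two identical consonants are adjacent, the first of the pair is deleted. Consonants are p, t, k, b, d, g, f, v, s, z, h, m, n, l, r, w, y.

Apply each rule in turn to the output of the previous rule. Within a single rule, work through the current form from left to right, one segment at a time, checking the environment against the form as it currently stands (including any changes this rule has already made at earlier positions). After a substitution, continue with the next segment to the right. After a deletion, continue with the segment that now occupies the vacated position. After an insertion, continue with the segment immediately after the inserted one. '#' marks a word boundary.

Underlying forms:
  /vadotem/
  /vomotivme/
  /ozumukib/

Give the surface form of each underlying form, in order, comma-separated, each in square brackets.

[vadodem], [vomodivmi], [ozumudip]

/vadotem/:
  A Velar Fronting: no change — [vadotem]
  B Final Devoicing: no change — [vadotem]
  C Intervocalic Voicing: [vadotem] → [vadodem]
  D Final Vowel Raising: no change — [vadodem]
  E Geminate Reduction: no change — [vadodem]
/vomotivme/:
  A Velar Fronting: no change — [vomotivme]
  B Final Devoicing: no change — [vomotivme]
  C Intervocalic Voicing: [vomotivme] → [vomodivme]
  D Final Vowel Raising: [vomodivme] → [vomodivmi]
  E Geminate Reduction: no change — [vomodivmi]
/ozumukib/:
  A Velar Fronting: [ozumukib] → [ozumutib]
  B Final Devoicing: [ozumutib] → [ozumutip]
  C Intervocalic Voicing: [ozumutip] → [ozumudip]
  D Final Vowel Raising: no change — [ozumudip]
  E Geminate Reduction: no change — [ozumudip]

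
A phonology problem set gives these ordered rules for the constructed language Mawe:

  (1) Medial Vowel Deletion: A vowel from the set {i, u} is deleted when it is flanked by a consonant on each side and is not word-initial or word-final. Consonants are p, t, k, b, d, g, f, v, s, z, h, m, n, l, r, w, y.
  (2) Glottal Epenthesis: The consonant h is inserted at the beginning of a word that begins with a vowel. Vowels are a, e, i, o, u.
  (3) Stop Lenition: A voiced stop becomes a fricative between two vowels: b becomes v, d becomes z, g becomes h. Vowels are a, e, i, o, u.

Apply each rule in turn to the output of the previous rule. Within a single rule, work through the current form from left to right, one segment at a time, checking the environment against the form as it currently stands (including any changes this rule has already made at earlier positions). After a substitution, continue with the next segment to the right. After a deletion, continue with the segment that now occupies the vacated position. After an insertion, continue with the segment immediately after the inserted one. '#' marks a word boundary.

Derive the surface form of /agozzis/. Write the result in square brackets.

[hahozzs]

(1) Medial Vowel Deletion: [agozzis] → [agozzs]
(2) Glottal Epenthesis: [agozzs] → [hagozzs]
(3) Stop Lenition: [hagozzs] → [hahozzs]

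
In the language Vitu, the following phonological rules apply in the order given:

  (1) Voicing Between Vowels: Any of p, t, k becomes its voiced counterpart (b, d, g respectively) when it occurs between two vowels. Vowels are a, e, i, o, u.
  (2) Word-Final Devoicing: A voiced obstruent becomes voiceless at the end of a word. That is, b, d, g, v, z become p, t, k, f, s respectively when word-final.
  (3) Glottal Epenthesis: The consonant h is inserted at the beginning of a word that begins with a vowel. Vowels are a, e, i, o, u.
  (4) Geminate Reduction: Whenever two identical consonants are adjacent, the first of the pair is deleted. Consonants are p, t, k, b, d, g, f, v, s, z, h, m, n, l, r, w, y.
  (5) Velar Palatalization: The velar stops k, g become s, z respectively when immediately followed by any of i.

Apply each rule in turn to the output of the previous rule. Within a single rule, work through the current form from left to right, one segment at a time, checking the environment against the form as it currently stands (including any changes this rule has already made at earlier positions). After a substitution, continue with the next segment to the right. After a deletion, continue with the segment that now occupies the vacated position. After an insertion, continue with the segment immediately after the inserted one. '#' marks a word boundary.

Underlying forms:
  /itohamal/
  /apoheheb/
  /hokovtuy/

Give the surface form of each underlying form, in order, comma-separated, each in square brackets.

[hidohamal], [habohehep], [hogovtuy]

/itohamal/:
  (1) Voicing Between Vowels: [itohamal] → [idohamal]
  (2) Word-Final Devoicing: no change — [idohamal]
  (3) Glottal Epenthesis: [idohamal] → [hidohamal]
  (4) Geminate Reduction: no change — [hidohamal]
  (5) Velar Palatalization: no change — [hidohamal]
/apoheheb/:
  (1) Voicing Between Vowels: [apoheheb] → [aboheheb]
  (2) Word-Final Devoicing: [aboheheb] → [abohehep]
  (3) Glottal Epenthesis: [abohehep] → [habohehep]
  (4) Geminate Reduction: no change — [habohehep]
  (5) Velar Palatalization: no change — [habohehep]
/hokovtuy/:
  (1) Voicing Between Vowels: [hokovtuy] → [hogovtuy]
  (2) Word-Final Devoicing: no change — [hogovtuy]
  (3) Glottal Epenthesis: no change — [hogovtuy]
  (4) Geminate Reduction: no change — [hogovtuy]
  (5) Velar Palatalization: no change — [hogovtuy]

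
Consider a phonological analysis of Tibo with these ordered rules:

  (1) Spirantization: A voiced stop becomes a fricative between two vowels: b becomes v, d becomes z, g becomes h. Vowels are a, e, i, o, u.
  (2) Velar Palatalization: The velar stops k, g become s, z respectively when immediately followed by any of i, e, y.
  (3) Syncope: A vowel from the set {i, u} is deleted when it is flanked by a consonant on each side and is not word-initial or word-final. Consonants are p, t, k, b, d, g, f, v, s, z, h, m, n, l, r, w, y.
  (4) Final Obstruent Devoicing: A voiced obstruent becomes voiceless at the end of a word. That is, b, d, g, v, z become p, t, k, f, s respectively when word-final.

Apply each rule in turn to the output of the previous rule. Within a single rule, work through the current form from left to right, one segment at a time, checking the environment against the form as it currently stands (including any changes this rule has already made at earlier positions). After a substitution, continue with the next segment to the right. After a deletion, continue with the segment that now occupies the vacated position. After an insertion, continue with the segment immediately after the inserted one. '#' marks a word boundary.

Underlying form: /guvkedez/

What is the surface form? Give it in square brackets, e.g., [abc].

[gvsezes]

(1) Spirantization: [guvkedez] → [guvkezez]
(2) Velar Palatalization: [guvkezez] → [guvsezez]
(3) Syncope: [guvsezez] → [gvsezez]
(4) Final Obstruent Devoicing: [gvsezez] → [gvsezes]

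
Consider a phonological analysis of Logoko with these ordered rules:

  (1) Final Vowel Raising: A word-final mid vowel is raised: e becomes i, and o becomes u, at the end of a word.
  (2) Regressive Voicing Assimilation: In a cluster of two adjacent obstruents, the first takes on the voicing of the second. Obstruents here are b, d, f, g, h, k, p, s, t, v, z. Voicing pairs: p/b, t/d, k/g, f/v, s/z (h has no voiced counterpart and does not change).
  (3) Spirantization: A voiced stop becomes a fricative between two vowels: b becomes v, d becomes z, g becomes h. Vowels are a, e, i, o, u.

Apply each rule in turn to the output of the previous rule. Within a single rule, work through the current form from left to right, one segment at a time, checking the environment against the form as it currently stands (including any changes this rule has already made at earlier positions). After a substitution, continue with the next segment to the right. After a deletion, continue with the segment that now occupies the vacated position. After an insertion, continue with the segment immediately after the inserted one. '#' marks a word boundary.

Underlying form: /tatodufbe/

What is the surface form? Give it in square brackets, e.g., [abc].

(1) Final Vowel Raising: [tatodufbe] → [tatodufbi]
(2) Regressive Voicing Assimilation: [tatodufbi] → [tatoduvbi]
(3) Spirantization: [tatoduvbi] → [tatozuvbi]

[tatozuvbi]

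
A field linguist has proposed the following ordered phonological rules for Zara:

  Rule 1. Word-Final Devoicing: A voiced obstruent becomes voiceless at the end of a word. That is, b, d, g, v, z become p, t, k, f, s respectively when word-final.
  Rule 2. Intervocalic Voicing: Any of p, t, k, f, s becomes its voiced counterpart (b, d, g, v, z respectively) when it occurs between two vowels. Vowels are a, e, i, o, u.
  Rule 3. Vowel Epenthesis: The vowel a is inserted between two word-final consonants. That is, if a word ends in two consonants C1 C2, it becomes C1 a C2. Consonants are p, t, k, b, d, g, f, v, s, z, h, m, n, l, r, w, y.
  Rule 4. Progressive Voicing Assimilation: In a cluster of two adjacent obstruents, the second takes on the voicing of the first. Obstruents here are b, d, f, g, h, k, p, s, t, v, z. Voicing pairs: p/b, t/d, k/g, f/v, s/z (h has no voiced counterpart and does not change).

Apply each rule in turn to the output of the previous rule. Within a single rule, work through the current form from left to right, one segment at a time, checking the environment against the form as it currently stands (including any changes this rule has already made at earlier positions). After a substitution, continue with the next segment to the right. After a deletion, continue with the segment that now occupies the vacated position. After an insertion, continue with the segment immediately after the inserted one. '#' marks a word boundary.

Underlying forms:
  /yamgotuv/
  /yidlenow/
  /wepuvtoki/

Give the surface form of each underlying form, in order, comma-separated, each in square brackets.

/yamgotuv/:
  Rule 1 Word-Final Devoicing: [yamgotuv] → [yamgotuf]
  Rule 2 Intervocalic Voicing: [yamgotuf] → [yamgoduf]
  Rule 3 Vowel Epenthesis: no change — [yamgoduf]
  Rule 4 Progressive Voicing Assimilation: no change — [yamgoduf]
/yidlenow/:
  Rule 1 Word-Final Devoicing: no change — [yidlenow]
  Rule 2 Intervocalic Voicing: no change — [yidlenow]
  Rule 3 Vowel Epenthesis: no change — [yidlenow]
  Rule 4 Progressive Voicing Assimilation: no change — [yidlenow]
/wepuvtoki/:
  Rule 1 Word-Final Devoicing: no change — [wepuvtoki]
  Rule 2 Intervocalic Voicing: [wepuvtoki] → [webuvtogi]
  Rule 3 Vowel Epenthesis: no change — [webuvtogi]
  Rule 4 Progressive Voicing Assimilation: [webuvtogi] → [webuvdogi]

[yamgoduf], [yidlenow], [webuvdogi]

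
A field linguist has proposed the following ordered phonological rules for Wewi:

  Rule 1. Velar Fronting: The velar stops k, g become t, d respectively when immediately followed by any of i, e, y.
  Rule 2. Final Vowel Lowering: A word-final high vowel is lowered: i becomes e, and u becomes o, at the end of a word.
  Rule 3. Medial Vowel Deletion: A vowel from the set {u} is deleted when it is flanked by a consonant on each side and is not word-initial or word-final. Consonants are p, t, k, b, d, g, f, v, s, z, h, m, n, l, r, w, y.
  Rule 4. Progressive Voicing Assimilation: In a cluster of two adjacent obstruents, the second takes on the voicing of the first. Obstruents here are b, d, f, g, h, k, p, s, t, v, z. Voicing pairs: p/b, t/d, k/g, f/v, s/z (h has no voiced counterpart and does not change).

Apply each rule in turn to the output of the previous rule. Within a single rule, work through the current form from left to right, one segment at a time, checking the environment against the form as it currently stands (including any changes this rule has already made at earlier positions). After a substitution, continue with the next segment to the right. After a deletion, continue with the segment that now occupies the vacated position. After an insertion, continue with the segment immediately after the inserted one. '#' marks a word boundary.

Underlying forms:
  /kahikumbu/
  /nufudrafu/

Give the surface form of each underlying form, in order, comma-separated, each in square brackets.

/kahikumbu/:
  Rule 1 Velar Fronting: no change — [kahikumbu]
  Rule 2 Final Vowel Lowering: [kahikumbu] → [kahikumbo]
  Rule 3 Medial Vowel Deletion: [kahikumbo] → [kahikmbo]
  Rule 4 Progressive Voicing Assimilation: no change — [kahikmbo]
/nufudrafu/:
  Rule 1 Velar Fronting: no change — [nufudrafu]
  Rule 2 Final Vowel Lowering: [nufudrafu] → [nufudrafo]
  Rule 3 Medial Vowel Deletion: [nufudrafo] → [nfdrafo]
  Rule 4 Progressive Voicing Assimilation: [nfdrafo] → [nftrafo]

[kahikmbo], [nftrafo]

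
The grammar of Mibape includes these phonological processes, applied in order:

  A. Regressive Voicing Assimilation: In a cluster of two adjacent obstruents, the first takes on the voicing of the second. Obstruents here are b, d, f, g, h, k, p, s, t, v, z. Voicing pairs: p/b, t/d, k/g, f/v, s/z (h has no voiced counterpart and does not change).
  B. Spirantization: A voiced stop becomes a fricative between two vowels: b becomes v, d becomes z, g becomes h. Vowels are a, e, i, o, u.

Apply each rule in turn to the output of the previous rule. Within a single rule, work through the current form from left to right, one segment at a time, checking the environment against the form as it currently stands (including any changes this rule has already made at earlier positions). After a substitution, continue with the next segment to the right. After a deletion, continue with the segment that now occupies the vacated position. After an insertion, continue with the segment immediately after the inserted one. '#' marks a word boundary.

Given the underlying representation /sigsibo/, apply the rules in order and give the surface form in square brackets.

[siksivo]

A Regressive Voicing Assimilation: [sigsibo] → [siksibo]
B Spirantization: [siksibo] → [siksivo]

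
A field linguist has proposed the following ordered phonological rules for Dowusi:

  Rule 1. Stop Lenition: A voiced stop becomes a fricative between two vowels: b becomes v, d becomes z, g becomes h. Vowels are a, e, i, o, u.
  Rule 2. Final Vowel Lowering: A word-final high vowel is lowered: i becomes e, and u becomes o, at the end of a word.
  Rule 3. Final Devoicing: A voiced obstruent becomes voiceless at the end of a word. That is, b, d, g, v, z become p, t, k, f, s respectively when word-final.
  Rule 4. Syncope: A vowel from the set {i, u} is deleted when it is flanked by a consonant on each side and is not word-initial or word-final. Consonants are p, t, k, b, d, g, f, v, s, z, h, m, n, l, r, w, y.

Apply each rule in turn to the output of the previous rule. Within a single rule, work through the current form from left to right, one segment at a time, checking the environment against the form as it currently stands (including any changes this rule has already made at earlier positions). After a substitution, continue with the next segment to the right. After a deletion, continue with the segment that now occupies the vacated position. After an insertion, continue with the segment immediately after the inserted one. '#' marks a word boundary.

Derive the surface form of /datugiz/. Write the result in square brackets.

[daths]

Rule 1 Stop Lenition: [datugiz] → [datuhiz]
Rule 2 Final Vowel Lowering: no change — [datuhiz]
Rule 3 Final Devoicing: [datuhiz] → [datuhis]
Rule 4 Syncope: [datuhis] → [daths]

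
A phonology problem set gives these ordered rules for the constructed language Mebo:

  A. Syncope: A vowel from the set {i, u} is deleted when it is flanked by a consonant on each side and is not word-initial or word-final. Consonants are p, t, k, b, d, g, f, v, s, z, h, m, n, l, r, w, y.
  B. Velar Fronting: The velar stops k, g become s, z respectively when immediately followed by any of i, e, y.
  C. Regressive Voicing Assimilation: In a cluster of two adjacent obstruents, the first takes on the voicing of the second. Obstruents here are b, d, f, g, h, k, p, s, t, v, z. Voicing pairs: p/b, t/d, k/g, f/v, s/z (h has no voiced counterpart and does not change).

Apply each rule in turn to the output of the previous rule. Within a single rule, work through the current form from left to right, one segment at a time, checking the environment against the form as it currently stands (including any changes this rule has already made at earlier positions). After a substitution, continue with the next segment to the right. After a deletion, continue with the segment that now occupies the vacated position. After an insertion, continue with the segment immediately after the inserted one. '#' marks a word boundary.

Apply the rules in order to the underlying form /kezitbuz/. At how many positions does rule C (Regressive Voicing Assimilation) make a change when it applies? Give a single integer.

A Syncope: [kezitbuz] → [keztbz]
B Velar Fronting: [keztbz] → [seztbz]
C Regressive Voicing Assimilation: [seztbz] → [sesdbz]
Rule C changed 2 position(s).

2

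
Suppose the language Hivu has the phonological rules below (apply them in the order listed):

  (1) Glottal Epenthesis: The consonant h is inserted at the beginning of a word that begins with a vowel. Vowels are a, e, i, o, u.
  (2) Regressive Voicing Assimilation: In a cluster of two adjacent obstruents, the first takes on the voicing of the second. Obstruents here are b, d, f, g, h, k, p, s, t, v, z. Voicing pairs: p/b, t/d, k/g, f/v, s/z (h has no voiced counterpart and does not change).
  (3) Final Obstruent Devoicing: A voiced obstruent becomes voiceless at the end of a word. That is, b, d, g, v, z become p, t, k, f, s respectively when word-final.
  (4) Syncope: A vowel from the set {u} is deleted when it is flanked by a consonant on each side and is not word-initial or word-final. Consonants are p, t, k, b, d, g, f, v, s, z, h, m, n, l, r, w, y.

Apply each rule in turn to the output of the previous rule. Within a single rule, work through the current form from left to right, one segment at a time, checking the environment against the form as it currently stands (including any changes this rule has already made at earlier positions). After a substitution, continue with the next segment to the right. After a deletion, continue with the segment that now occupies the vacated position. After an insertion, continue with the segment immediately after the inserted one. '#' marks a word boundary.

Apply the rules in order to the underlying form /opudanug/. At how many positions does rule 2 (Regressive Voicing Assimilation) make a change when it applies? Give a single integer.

(1) Glottal Epenthesis: [opudanug] → [hopudanug]
(2) Regressive Voicing Assimilation: no change — [hopudanug]
(3) Final Obstruent Devoicing: [hopudanug] → [hopudanuk]
(4) Syncope: [hopudanuk] → [hopdank]
Rule 2 changed 0 position(s).

0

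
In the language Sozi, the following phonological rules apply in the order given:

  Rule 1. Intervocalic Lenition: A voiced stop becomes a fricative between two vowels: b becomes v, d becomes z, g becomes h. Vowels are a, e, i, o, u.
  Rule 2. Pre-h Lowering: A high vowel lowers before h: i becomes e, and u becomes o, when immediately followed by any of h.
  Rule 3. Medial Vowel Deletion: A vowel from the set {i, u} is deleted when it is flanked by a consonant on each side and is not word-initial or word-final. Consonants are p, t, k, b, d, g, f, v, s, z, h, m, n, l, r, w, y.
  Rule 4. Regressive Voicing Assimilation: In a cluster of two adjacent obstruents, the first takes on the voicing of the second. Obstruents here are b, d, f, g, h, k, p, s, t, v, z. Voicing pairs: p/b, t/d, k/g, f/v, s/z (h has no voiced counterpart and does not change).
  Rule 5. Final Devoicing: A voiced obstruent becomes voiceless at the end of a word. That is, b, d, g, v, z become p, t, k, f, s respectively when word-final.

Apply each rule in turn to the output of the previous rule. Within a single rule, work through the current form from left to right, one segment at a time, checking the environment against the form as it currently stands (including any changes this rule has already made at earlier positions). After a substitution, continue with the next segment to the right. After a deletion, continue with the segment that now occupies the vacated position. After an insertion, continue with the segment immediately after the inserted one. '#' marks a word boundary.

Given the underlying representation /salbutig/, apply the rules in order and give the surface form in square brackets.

[salpdk]

Rule 1 Intervocalic Lenition: no change — [salbutig]
Rule 2 Pre-h Lowering: no change — [salbutig]
Rule 3 Medial Vowel Deletion: [salbutig] → [salbtg]
Rule 4 Regressive Voicing Assimilation: [salbtg] → [salpdg]
Rule 5 Final Devoicing: [salpdg] → [salpdk]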